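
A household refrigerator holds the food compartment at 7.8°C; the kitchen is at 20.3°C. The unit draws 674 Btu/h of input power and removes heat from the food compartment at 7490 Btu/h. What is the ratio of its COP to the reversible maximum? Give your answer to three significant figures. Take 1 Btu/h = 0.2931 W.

COP_actual = Q̇_C/Ẇ = 7490/674.0 = 11.11.
In absolute terms T_C = 280.95 K and T_H = 293.45 K, so ΔT = 12.50 K.
COP_Carnot = T_C/ΔT = 280.95/12.50 = 22.48.
η_II = COP_actual/COP_Carnot = 11.11/22.48 = 0.4944.

0.494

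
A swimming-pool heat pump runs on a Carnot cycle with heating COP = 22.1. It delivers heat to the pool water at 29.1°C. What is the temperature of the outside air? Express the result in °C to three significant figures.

COP_HP = T_H/(T_H − T_C) gives T_H − T_C = T_H/COP.
With T_H = 302.25 K, T_C = 302.25 × (1 − 1/22.1) = 288.57 K.
Converting, 288.57 K = 15.42°C.

15.4 °C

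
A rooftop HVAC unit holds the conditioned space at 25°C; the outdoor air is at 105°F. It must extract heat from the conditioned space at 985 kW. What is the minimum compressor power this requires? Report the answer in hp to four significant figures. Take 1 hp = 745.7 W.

In absolute terms T_C = 298.15 K and T_H = 313.71 K, so ΔT = 15.56 K.
COP_Carnot = T_C/ΔT = 298.15/15.56 = 19.17.
Ẇ_min = Q̇/COP_Carnot = 985.0/19.17 = 51.39 kW = 68.92 hp.

68.92 hp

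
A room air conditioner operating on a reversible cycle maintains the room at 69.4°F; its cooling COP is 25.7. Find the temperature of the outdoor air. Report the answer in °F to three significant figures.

90.0 °F

COP_R = T_C/(T_H − T_C) gives T_H − T_C = T_C/COP.
With T_C = 293.93 K, T_H = 293.93 × (1 + 1/25.7) = 305.36 K.
Converting, 305.36 K = 89.99°F.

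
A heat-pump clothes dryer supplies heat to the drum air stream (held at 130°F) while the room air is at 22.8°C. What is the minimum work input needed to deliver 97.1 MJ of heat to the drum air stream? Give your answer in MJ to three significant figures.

9.38 MJ

In absolute terms T_C = 295.95 K and T_H = 327.59 K, so ΔT = 31.64 K.
The reversible limit is COP_HP = T_H/ΔT = 10.35, so W_min = Q_H/COP = Q_H·ΔT/T_H.
W_min = 97.10 × 31.64/327.59 = 9.380 MJ.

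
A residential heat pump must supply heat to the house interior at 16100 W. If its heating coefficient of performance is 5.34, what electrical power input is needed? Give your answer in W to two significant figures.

Ẇ = Q̇_H/COP_HP = 16100/5.34 = 3015 W.

3000 W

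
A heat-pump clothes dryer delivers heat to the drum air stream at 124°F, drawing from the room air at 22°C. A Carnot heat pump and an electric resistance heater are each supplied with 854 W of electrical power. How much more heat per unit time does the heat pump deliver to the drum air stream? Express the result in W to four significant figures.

In absolute terms T_C = 295.15 K and T_H = 324.26 K, so ΔT = 29.11 K.
COP_Carnot = T_H/ΔT = 324.26/29.11 = 11.14.
The heat pump delivers Q̇_H = COP × Ẇ = 9512 W; the resistance heater delivers Ẇ = 854.0 W.
Extra = (COP − 1)·Ẇ = 8658 W.

8658 W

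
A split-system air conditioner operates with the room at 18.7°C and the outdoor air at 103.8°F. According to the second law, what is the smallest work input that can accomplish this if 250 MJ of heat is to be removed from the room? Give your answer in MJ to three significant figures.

18.2 MJ

In absolute terms T_C = 291.85 K and T_H = 313.04 K, so ΔT = 21.19 K.
The reversible limit is COP_R = T_C/ΔT = 13.77, so W_min = Q_C/COP = Q_C·ΔT/T_C.
W_min = 250.0 × 21.19/291.85 = 18.15 MJ.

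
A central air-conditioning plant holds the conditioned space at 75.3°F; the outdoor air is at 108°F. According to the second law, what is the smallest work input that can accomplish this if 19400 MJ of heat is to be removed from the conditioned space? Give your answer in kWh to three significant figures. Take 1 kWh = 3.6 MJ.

In absolute terms T_C = 297.21 K and T_H = 315.37 K, so ΔT = 18.17 K.
The reversible limit is COP_R = T_C/ΔT = 16.36, so W_min = Q_C/COP = Q_C·ΔT/T_C.
W_min = 19400 × 18.17/297.21 = 1186 MJ = 329.4 kWh.

329 kWh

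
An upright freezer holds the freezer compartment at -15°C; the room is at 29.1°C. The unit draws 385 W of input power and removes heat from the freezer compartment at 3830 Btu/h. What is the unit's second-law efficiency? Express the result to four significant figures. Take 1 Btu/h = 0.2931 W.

Converting, Q̇_C = 3830 Btu/h = 1123 W, so COP_actual = Q̇_C/Ẇ = 1123/385.0 = 2.916.
In absolute terms T_C = 258.15 K and T_H = 302.25 K, so ΔT = 44.10 K.
COP_Carnot = T_C/ΔT = 258.15/44.10 = 5.854.
η_II = COP_actual/COP_Carnot = 2.916/5.854 = 0.4981.

0.4981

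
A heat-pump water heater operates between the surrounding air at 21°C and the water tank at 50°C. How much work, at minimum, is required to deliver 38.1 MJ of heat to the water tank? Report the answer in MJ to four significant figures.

In absolute terms T_C = 294.15 K and T_H = 323.15 K, so ΔT = 29.00 K.
The reversible limit is COP_HP = T_H/ΔT = 11.14, so W_min = Q_H/COP = Q_H·ΔT/T_H.
W_min = 38.10 × 29.00/323.15 = 3.419 MJ.

3.419 MJ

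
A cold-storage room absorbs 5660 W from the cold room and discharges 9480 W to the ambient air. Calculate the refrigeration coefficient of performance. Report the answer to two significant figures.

The first law gives Q̇_H = Q̇_C + Ẇ, so the three rates are Q̇_C = 5660, Q̇_H = 9480, Ẇ = 3820 W.
COP_R = Q̇_C/Ẇ = 5660/3820 = 1.482.

1.5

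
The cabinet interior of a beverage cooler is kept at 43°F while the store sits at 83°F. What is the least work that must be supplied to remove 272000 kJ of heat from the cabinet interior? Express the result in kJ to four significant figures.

In absolute terms T_C = 279.26 K and T_H = 301.48 K, so ΔT = 22.22 K.
The reversible limit is COP_R = T_C/ΔT = 12.57, so W_min = Q_C/COP = Q_C·ΔT/T_C.
W_min = 272000 × 22.22/279.26 = 21640 kJ.

21640 kJ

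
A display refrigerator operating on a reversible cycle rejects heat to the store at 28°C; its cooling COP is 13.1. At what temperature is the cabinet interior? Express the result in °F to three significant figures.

44.0 °F

For a Carnot refrigerator COP_R = T_C/(T_H − T_C), so T_C = COP·T_H/(1 + COP).
With T_H = 301.15 K, T_C = 13.1 × 301.15/14.10 = 279.79 K.
Converting, 279.79 K = 43.96°F.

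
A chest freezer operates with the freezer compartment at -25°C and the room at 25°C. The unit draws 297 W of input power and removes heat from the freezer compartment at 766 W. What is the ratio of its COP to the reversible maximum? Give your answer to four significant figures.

0.5197

COP_actual = Q̇_C/Ẇ = 766.0/297.0 = 2.579.
In absolute terms T_C = 248.15 K and T_H = 298.15 K, so ΔT = 50.00 K.
COP_Carnot = T_C/ΔT = 248.15/50.00 = 4.963.
η_II = COP_actual/COP_Carnot = 2.579/4.963 = 0.5197.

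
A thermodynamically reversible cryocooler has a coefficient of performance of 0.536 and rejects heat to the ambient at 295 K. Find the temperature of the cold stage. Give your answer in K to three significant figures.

103 K

For a Carnot refrigerator COP_R = T_C/(T_H − T_C), so T_C = COP·T_H/(1 + COP).
With T_H = 295.00 K, T_C = 0.536 × 295.00/1.536 = 102.94 K.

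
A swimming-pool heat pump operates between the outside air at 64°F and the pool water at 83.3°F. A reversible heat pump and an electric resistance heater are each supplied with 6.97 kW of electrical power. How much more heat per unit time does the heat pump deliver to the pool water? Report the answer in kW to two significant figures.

190 kW

In absolute terms T_C = 290.93 K and T_H = 301.65 K, so ΔT = 10.72 K.
COP_Carnot = T_H/ΔT = 301.65/10.72 = 28.13.
The heat pump delivers Q̇_H = COP × Ẇ = 196.1 kW; the resistance heater delivers Ẇ = 6.970 kW.
Extra = (COP − 1)·Ẇ = 189.1 kW.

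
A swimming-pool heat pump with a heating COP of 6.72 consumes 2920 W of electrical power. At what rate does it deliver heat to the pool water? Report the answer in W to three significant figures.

Q̇_H = COP_HP × Ẇ = 6.72 × 2920 = 19620 W.

19600 W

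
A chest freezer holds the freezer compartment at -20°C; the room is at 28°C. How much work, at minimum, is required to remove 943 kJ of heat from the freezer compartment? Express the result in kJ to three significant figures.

179 kJ

In absolute terms T_C = 253.15 K and T_H = 301.15 K, so ΔT = 48.00 K.
The reversible limit is COP_R = T_C/ΔT = 5.274, so W_min = Q_C/COP = Q_C·ΔT/T_C.
W_min = 943.0 × 48.00/253.15 = 178.8 kJ.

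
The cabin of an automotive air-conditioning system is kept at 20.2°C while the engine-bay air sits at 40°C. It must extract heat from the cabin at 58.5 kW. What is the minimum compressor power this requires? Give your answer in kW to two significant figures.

3.9 kW

In absolute terms T_C = 293.35 K and T_H = 313.15 K, so ΔT = 19.80 K.
COP_Carnot = T_C/ΔT = 293.35/19.80 = 14.82.
Ẇ_min = Q̇/COP_Carnot = 58.50/14.82 = 3.949 kW.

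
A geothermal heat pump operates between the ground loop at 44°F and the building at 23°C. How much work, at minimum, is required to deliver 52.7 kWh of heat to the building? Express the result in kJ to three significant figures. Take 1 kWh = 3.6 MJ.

In absolute terms T_C = 279.82 K and T_H = 296.15 K, so ΔT = 16.33 K.
The reversible limit is COP_HP = T_H/ΔT = 18.13, so W_min = Q_H/COP = Q_H·ΔT/T_H.
W_min = 52.70 × 16.33/296.15 = 2.907 kWh = 10460 kJ.

10500 kJ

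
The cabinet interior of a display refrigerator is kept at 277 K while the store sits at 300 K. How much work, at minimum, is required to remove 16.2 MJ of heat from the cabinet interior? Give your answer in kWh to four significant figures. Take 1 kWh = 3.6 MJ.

0.3736 kWh

The reservoir spacing is ΔT = 300 − 277 = 23.00 K.
The reversible limit is COP_R = T_C/ΔT = 12.04, so W_min = Q_C/COP = Q_C·ΔT/T_C.
W_min = 16.20 × 23.00/277.00 = 1.345 MJ = 0.3736 kWh.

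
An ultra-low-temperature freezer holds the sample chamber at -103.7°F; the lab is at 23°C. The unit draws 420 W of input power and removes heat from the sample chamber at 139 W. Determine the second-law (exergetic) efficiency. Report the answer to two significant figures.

0.16

COP_actual = Q̇_C/Ẇ = 139.0/420.0 = 0.3310.
In absolute terms T_C = 197.76 K and T_H = 296.15 K, so ΔT = 98.39 K.
COP_Carnot = T_C/ΔT = 197.76/98.39 = 2.010.
η_II = COP_actual/COP_Carnot = 0.3310/2.010 = 0.1647.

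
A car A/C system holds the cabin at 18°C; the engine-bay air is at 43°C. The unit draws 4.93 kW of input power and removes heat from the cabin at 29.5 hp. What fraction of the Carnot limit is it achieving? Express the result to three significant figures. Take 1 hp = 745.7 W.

Converting, Q̇_C = 29.50 hp = 22.00 kW, so COP_actual = Q̇_C/Ẇ = 22.00/4.930 = 4.462.
In absolute terms T_C = 291.15 K and T_H = 316.15 K, so ΔT = 25.00 K.
COP_Carnot = T_C/ΔT = 291.15/25.00 = 11.65.
η_II = COP_actual/COP_Carnot = 4.462/11.65 = 0.3831.

0.383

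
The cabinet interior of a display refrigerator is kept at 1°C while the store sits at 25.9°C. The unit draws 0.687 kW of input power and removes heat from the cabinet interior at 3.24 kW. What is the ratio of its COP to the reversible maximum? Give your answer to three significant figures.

0.428

COP_actual = Q̇_C/Ẇ = 3.240/0.6870 = 4.716.
In absolute terms T_C = 274.15 K and T_H = 299.05 K, so ΔT = 24.90 K.
COP_Carnot = T_C/ΔT = 274.15/24.90 = 11.01.
η_II = COP_actual/COP_Carnot = 4.716/11.01 = 0.4284.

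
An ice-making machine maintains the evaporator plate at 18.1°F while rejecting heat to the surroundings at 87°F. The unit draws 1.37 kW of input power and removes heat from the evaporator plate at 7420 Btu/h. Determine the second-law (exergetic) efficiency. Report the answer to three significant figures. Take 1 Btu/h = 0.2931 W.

Converting, Q̇_C = 7420 Btu/h = 2.175 kW, so COP_actual = Q̇_C/Ẇ = 2.175/1.370 = 1.587.
In absolute terms T_C = 265.43 K and T_H = 303.71 K, so ΔT = 38.28 K.
COP_Carnot = T_C/ΔT = 265.43/38.28 = 6.934.
η_II = COP_actual/COP_Carnot = 1.587/6.934 = 0.2289.

0.229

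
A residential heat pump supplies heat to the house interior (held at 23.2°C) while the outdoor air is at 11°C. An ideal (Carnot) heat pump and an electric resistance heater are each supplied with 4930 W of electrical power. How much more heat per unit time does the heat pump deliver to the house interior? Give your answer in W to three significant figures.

115000 W

In absolute terms T_C = 284.15 K and T_H = 296.35 K, so ΔT = 12.20 K.
COP_Carnot = T_H/ΔT = 296.35/12.20 = 24.29.
The heat pump delivers Q̇_H = COP × Ẇ = 119800 W; the resistance heater delivers Ẇ = 4930 W.
Extra = (COP − 1)·Ẇ = 114800 W.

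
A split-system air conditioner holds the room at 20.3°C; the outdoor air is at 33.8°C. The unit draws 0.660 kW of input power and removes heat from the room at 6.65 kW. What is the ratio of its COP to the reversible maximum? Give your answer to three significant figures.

0.464

COP_actual = Q̇_C/Ẇ = 6.650/0.6600 = 10.08.
In absolute terms T_C = 293.45 K and T_H = 306.95 K, so ΔT = 13.50 K.
COP_Carnot = T_C/ΔT = 293.45/13.50 = 21.74.
η_II = COP_actual/COP_Carnot = 10.08/21.74 = 0.4635.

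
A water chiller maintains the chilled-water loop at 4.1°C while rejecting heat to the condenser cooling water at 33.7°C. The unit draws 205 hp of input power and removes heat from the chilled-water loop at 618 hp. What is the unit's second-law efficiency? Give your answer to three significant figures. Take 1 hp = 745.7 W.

COP_actual = Q̇_C/Ẇ = 618.0/205.0 = 3.015.
In absolute terms T_C = 277.25 K and T_H = 306.85 K, so ΔT = 29.60 K.
COP_Carnot = T_C/ΔT = 277.25/29.60 = 9.367.
η_II = COP_actual/COP_Carnot = 3.015/9.367 = 0.3219.

0.322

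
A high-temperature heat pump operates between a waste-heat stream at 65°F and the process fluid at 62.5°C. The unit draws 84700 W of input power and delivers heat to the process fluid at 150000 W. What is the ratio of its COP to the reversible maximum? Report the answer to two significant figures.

COP_actual = Q̇_H/Ẇ = 150000/84700 = 1.771.
In absolute terms T_C = 291.48 K and T_H = 335.65 K, so ΔT = 44.17 K.
COP_Carnot = T_H/ΔT = 335.65/44.17 = 7.600.
η_II = COP_actual/COP_Carnot = 1.771/7.600 = 0.2330.

0.23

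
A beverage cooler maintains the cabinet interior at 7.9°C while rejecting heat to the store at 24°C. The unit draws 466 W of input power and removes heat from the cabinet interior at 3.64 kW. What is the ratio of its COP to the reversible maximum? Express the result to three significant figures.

Converting, Q̇_C = 3.640 kW = 3640 W, so COP_actual = Q̇_C/Ẇ = 3640/466.0 = 7.811.
In absolute terms T_C = 281.05 K and T_H = 297.15 K, so ΔT = 16.10 K.
COP_Carnot = T_C/ΔT = 281.05/16.10 = 17.46.
η_II = COP_actual/COP_Carnot = 7.811/17.46 = 0.4475.

0.447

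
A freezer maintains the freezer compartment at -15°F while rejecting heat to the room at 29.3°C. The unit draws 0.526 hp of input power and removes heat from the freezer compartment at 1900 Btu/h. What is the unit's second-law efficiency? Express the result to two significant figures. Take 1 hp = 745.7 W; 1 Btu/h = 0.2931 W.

0.32

Converting, Q̇_C = 1900 Btu/h = 0.7468 hp, so COP_actual = Q̇_C/Ẇ = 0.7468/0.5260 = 1.420.
In absolute terms T_C = 247.04 K and T_H = 302.45 K, so ΔT = 55.41 K.
COP_Carnot = T_C/ΔT = 247.04/55.41 = 4.458.
η_II = COP_actual/COP_Carnot = 1.420/4.458 = 0.3185.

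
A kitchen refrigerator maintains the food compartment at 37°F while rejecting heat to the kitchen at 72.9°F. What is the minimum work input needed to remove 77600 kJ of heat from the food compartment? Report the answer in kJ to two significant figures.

5600 kJ

In absolute terms T_C = 275.93 K and T_H = 295.87 K, so ΔT = 19.94 K.
The reversible limit is COP_R = T_C/ΔT = 13.83, so W_min = Q_C/COP = Q_C·ΔT/T_C.
W_min = 77600 × 19.94/275.93 = 5609 kJ.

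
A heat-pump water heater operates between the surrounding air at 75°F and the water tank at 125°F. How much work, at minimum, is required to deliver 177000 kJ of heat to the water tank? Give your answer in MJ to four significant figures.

15.14 MJ

In absolute terms T_C = 297.04 K and T_H = 324.82 K, so ΔT = 27.78 K.
The reversible limit is COP_HP = T_H/ΔT = 11.69, so W_min = Q_H/COP = Q_H·ΔT/T_H.
W_min = 177000 × 27.78/324.82 = 15140 kJ = 15.14 MJ.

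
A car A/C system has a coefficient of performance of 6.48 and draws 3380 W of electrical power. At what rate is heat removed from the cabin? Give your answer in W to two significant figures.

22000 W

Q̇_C = COP × Ẇ = 6.48 × 3380 = 21900 W.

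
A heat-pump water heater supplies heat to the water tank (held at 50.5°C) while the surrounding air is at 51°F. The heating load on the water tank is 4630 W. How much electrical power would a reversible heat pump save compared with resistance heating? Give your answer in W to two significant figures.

In absolute terms T_C = 283.71 K and T_H = 323.65 K, so ΔT = 39.94 K.
COP_Carnot = T_H/ΔT = 323.65/39.94 = 8.103.
Resistance heating needs Ẇ_res = Q̇_H = 4630 W; the reversible heat pump needs only Ẇ_hp = Q̇_H/COP = 571.4 W.
Saving = 4630 − 571.4 = 4059 W.

4100 W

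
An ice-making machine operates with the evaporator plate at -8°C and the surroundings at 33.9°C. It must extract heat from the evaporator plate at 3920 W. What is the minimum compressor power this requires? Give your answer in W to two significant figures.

620 W

In absolute terms T_C = 265.15 K and T_H = 307.05 K, so ΔT = 41.90 K.
COP_Carnot = T_C/ΔT = 265.15/41.90 = 6.328.
Ẇ_min = Q̇/COP_Carnot = 3920/6.328 = 619.5 W.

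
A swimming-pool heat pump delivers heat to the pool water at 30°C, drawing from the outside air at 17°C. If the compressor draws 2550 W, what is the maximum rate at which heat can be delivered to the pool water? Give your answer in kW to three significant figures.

59.5 kW

In absolute terms T_C = 290.15 K and T_H = 303.15 K, so ΔT = 13.00 K.
COP_Carnot = T_H/ΔT = 303.15/13.00 = 23.32.
Q̇_max = COP_Carnot × Ẇ = 23.32 × 2550 W = 59460 W = 59.46 kW.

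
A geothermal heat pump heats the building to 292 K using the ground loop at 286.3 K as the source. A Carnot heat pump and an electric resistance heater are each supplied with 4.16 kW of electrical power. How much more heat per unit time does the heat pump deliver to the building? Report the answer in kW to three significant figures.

The reservoir spacing is ΔT = 292 − 286.3 = 5.700 K.
COP_Carnot = T_H/ΔT = 292.00/5.700 = 51.23.
The heat pump delivers Q̇_H = COP × Ẇ = 213.1 kW; the resistance heater delivers Ẇ = 4.160 kW.
Extra = (COP − 1)·Ẇ = 208.9 kW.

209 kW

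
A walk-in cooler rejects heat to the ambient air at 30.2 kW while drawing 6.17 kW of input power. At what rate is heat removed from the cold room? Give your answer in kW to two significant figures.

For a cyclic device the first law requires Q̇_H = Q̇_C + Ẇ.
Q̇_C = Q̇_H − Ẇ = 24.03 kW.

24 kW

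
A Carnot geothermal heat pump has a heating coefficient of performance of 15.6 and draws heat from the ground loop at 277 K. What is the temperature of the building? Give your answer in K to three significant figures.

COP_HP = T_H/(T_H − T_C) rearranges to T_H = COP·T_C/(COP − 1).
With T_C = 277.00 K, T_H = 15.6 × 277.00/14.60 = 295.97 K.

296 K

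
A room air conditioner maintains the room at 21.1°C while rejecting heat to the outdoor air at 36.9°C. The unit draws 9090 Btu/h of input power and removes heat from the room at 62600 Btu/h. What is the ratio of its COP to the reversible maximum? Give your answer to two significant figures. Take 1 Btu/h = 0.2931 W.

0.37

COP_actual = Q̇_C/Ẇ = 62600/9090 = 6.887.
In absolute terms T_C = 294.25 K and T_H = 310.05 K, so ΔT = 15.80 K.
COP_Carnot = T_C/ΔT = 294.25/15.80 = 18.62.
η_II = COP_actual/COP_Carnot = 6.887/18.62 = 0.3698.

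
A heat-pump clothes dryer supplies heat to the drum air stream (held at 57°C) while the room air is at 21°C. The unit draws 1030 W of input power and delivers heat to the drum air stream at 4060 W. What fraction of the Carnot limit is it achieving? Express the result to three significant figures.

0.430

COP_actual = Q̇_H/Ẇ = 4060/1030 = 3.942.
In absolute terms T_C = 294.15 K and T_H = 330.15 K, so ΔT = 36.00 K.
COP_Carnot = T_H/ΔT = 330.15/36.00 = 9.171.
η_II = COP_actual/COP_Carnot = 3.942/9.171 = 0.4298.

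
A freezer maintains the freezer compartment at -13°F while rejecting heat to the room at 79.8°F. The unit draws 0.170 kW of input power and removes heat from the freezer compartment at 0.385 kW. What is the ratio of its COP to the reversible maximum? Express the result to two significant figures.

0.47

COP_actual = Q̇_C/Ẇ = 0.3850/0.1700 = 2.265.
In absolute terms T_C = 248.15 K and T_H = 299.71 K, so ΔT = 51.56 K.
COP_Carnot = T_C/ΔT = 248.15/51.56 = 4.813.
η_II = COP_actual/COP_Carnot = 2.265/4.813 = 0.4705.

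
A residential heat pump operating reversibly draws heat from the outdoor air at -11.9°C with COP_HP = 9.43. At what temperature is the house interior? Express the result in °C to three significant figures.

19.1 °C

COP_HP = T_H/(T_H − T_C) rearranges to T_H = COP·T_C/(COP − 1).
With T_C = 261.25 K, T_H = 9.43 × 261.25/8.430 = 292.24 K.
Converting, 292.24 K = 19.09°C.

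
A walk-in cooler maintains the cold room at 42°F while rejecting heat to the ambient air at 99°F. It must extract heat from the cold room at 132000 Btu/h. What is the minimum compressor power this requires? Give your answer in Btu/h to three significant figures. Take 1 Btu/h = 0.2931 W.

In absolute terms T_C = 278.71 K and T_H = 310.37 K, so ΔT = 31.67 K.
COP_Carnot = T_C/ΔT = 278.71/31.67 = 8.801.
Ẇ_min = Q̇/COP_Carnot = 132000/8.801 = 15000 Btu/h.

15000 Btu/h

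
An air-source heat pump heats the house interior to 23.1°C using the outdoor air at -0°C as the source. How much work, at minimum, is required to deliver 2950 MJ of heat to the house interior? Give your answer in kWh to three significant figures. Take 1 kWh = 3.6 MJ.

In absolute terms T_C = 273.15 K and T_H = 296.25 K, so ΔT = 23.10 K.
The reversible limit is COP_HP = T_H/ΔT = 12.82, so W_min = Q_H/COP = Q_H·ΔT/T_H.
W_min = 2950 × 23.10/296.25 = 230.0 MJ = 63.90 kWh.

63.9 kWh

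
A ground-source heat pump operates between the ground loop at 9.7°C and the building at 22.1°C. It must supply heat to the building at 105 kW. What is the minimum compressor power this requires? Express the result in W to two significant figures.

4400 W

In absolute terms T_C = 282.85 K and T_H = 295.25 K, so ΔT = 12.40 K.
COP_Carnot = T_H/ΔT = 295.25/12.40 = 23.81.
Ẇ_min = Q̇/COP_Carnot = 105.0/23.81 = 4.410 kW = 4410 W.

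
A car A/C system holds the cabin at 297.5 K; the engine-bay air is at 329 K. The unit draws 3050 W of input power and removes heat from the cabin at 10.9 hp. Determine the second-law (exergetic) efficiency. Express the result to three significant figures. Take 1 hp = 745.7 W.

Converting, Q̇_C = 10.90 hp = 8128 W, so COP_actual = Q̇_C/Ẇ = 8128/3050 = 2.665.
The reservoir spacing is ΔT = 329 − 297.5 = 31.50 K.
COP_Carnot = T_C/ΔT = 297.50/31.50 = 9.444.
η_II = COP_actual/COP_Carnot = 2.665/9.444 = 0.2822.

0.282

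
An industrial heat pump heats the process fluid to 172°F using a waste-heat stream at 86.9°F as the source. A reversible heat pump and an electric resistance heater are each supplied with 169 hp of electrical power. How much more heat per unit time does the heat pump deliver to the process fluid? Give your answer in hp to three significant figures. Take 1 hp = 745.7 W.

In absolute terms T_C = 303.65 K and T_H = 350.93 K, so ΔT = 47.28 K.
COP_Carnot = T_H/ΔT = 350.93/47.28 = 7.423.
The heat pump delivers Q̇_H = COP × Ẇ = 1254 hp; the resistance heater delivers Ẇ = 169.0 hp.
Extra = (COP − 1)·Ẇ = 1085 hp.

1090 hp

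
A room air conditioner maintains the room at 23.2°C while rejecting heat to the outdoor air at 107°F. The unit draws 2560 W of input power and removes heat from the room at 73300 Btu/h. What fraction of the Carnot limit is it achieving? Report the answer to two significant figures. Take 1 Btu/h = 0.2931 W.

0.52

Converting, Q̇_C = 73300 Btu/h = 21480 W, so COP_actual = Q̇_C/Ẇ = 21480/2560 = 8.392.
In absolute terms T_C = 296.35 K and T_H = 314.82 K, so ΔT = 18.47 K.
COP_Carnot = T_C/ΔT = 296.35/18.47 = 16.05.
η_II = COP_actual/COP_Carnot = 8.392/16.05 = 0.5230.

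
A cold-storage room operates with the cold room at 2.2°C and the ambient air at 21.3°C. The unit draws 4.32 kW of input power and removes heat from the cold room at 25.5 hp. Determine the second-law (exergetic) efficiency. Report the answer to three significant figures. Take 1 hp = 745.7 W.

0.305

Converting, Q̇_C = 25.50 hp = 19.02 kW, so COP_actual = Q̇_C/Ẇ = 19.02/4.320 = 4.402.
In absolute terms T_C = 275.35 K and T_H = 294.45 K, so ΔT = 19.10 K.
COP_Carnot = T_C/ΔT = 275.35/19.10 = 14.42.
η_II = COP_actual/COP_Carnot = 4.402/14.42 = 0.3053.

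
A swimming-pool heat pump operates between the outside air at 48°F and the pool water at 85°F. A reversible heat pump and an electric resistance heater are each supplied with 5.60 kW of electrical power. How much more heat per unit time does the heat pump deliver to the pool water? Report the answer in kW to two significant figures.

77 kW

In absolute terms T_C = 282.04 K and T_H = 302.59 K, so ΔT = 20.56 K.
COP_Carnot = T_H/ΔT = 302.59/20.56 = 14.72.
The heat pump delivers Q̇_H = COP × Ẇ = 82.44 kW; the resistance heater delivers Ẇ = 5.600 kW.
Extra = (COP − 1)·Ẇ = 76.84 kW.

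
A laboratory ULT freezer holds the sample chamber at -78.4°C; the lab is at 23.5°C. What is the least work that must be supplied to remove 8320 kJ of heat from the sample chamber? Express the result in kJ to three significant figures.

4350 kJ

In absolute terms T_C = 194.75 K and T_H = 296.65 K, so ΔT = 101.9 K.
The reversible limit is COP_R = T_C/ΔT = 1.911, so W_min = Q_C/COP = Q_C·ΔT/T_C.
W_min = 8320 × 101.9/194.75 = 4353 kJ.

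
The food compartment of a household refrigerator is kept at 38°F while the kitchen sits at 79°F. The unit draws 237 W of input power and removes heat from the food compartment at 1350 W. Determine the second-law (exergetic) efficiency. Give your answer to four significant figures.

COP_actual = Q̇_C/Ẇ = 1350/237.0 = 5.696.
In absolute terms T_C = 276.48 K and T_H = 299.26 K, so ΔT = 22.78 K.
COP_Carnot = T_C/ΔT = 276.48/22.78 = 12.14.
η_II = COP_actual/COP_Carnot = 5.696/12.14 = 0.4693.

0.4693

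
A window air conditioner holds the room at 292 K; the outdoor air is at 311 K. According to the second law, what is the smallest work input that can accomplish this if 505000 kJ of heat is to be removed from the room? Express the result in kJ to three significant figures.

32900 kJ

The reservoir spacing is ΔT = 311 − 292 = 19.00 K.
The reversible limit is COP_R = T_C/ΔT = 15.37, so W_min = Q_C/COP = Q_C·ΔT/T_C.
W_min = 505000 × 19.00/292.00 = 32860 kJ.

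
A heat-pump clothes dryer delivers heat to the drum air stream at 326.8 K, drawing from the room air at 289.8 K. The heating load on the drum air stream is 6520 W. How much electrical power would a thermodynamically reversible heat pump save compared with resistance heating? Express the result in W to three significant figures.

5780 W

The reservoir spacing is ΔT = 326.8 − 289.8 = 37.00 K.
COP_Carnot = T_H/ΔT = 326.80/37.00 = 8.832.
Resistance heating needs Ẇ_res = Q̇_H = 6520 W; the reversible heat pump needs only Ẇ_hp = Q̇_H/COP = 738.2 W.
Saving = 6520 − 738.2 = 5782 W.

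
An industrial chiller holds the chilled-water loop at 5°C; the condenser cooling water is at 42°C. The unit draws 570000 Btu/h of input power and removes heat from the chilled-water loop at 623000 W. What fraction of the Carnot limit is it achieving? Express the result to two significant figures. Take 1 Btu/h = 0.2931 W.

Converting, Q̇_C = 623000 W = 2126000 Btu/h, so COP_actual = Q̇_C/Ẇ = 2126000/570000 = 3.729.
In absolute terms T_C = 278.15 K and T_H = 315.15 K, so ΔT = 37.00 K.
COP_Carnot = T_C/ΔT = 278.15/37.00 = 7.518.
η_II = COP_actual/COP_Carnot = 3.729/7.518 = 0.4960.

0.50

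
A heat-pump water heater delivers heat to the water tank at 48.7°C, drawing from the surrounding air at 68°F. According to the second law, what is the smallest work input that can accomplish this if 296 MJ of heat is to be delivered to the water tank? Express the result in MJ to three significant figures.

In absolute terms T_C = 293.15 K and T_H = 321.85 K, so ΔT = 28.70 K.
The reversible limit is COP_HP = T_H/ΔT = 11.21, so W_min = Q_H/COP = Q_H·ΔT/T_H.
W_min = 296.0 × 28.70/321.85 = 26.39 MJ.

26.4 MJ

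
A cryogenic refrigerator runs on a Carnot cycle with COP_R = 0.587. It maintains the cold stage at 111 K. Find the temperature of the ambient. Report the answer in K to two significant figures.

COP_R = T_C/(T_H − T_C) gives T_H − T_C = T_C/COP.
With T_C = 111.00 K, T_H = 111.00 × (1 + 1/0.587) = 300.10 K.

300 K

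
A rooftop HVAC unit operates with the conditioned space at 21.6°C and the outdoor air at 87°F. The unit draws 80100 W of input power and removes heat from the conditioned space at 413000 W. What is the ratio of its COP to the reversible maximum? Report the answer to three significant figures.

0.157

COP_actual = Q̇_C/Ẇ = 413000/80100 = 5.156.
In absolute terms T_C = 294.75 K and T_H = 303.71 K, so ΔT = 8.956 K.
COP_Carnot = T_C/ΔT = 294.75/8.956 = 32.91.
η_II = COP_actual/COP_Carnot = 5.156/32.91 = 0.1567.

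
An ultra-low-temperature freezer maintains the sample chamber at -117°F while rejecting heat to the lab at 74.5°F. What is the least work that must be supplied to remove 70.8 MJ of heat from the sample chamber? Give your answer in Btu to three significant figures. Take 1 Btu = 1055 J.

In absolute terms T_C = 190.37 K and T_H = 296.76 K, so ΔT = 106.4 K.
The reversible limit is COP_R = T_C/ΔT = 1.789, so W_min = Q_C/COP = Q_C·ΔT/T_C.
W_min = 70.80 × 106.4/190.37 = 39.57 MJ = 37500 Btu.

37500 Btu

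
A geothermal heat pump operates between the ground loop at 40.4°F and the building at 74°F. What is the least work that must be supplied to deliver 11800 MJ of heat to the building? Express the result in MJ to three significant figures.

In absolute terms T_C = 277.82 K and T_H = 296.48 K, so ΔT = 18.67 K.
The reversible limit is COP_HP = T_H/ΔT = 15.88, so W_min = Q_H/COP = Q_H·ΔT/T_H.
W_min = 11800 × 18.67/296.48 = 742.9 MJ.

743 MJ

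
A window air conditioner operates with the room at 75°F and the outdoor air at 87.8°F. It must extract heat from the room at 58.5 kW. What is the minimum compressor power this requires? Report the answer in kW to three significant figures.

In absolute terms T_C = 297.04 K and T_H = 304.15 K, so ΔT = 7.111 K.
COP_Carnot = T_C/ΔT = 297.04/7.111 = 41.77.
Ẇ_min = Q̇/COP_Carnot = 58.50/41.77 = 1.400 kW.

1.40 kW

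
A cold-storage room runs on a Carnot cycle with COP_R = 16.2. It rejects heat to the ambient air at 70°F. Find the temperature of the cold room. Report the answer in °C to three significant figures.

For a Carnot refrigerator COP_R = T_C/(T_H − T_C), so T_C = COP·T_H/(1 + COP).
With T_H = 294.26 K, T_C = 16.2 × 294.26/17.20 = 277.15 K.
Converting, 277.15 K = 4.00°C.

4.00 °C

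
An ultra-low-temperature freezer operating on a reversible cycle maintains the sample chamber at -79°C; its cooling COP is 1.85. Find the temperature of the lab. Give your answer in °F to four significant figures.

78.70 °F

COP_R = T_C/(T_H − T_C) gives T_H − T_C = T_C/COP.
With T_C = 194.15 K, T_H = 194.15 × (1 + 1/1.85) = 299.10 K.
Converting, 299.10 K = 78.70°F.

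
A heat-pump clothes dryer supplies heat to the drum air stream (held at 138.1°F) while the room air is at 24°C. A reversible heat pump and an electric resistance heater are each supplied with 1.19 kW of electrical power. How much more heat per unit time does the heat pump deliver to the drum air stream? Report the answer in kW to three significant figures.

In absolute terms T_C = 297.15 K and T_H = 332.09 K, so ΔT = 34.94 K.
COP_Carnot = T_H/ΔT = 332.09/34.94 = 9.503.
The heat pump delivers Q̇_H = COP × Ẇ = 11.31 kW; the resistance heater delivers Ẇ = 1.190 kW.
Extra = (COP − 1)·Ẇ = 10.12 kW.

10.1 kW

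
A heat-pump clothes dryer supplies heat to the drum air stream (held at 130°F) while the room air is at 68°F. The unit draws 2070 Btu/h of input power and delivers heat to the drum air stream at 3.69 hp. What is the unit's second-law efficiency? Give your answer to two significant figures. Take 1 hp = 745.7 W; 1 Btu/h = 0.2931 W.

0.48

Converting, Q̇_H = 3.690 hp = 9388 Btu/h, so COP_actual = Q̇_H/Ẇ = 9388/2070 = 4.535.
In absolute terms T_C = 293.15 K and T_H = 327.59 K, so ΔT = 34.44 K.
COP_Carnot = T_H/ΔT = 327.59/34.44 = 9.511.
η_II = COP_actual/COP_Carnot = 4.535/9.511 = 0.4769.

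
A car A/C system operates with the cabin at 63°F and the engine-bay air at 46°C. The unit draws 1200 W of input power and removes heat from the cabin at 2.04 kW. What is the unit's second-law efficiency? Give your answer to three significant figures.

Converting, Q̇_C = 2.040 kW = 2040 W, so COP_actual = Q̇_C/Ẇ = 2040/1200 = 1.700.
In absolute terms T_C = 290.37 K and T_H = 319.15 K, so ΔT = 28.78 K.
COP_Carnot = T_C/ΔT = 290.37/28.78 = 10.09.
η_II = COP_actual/COP_Carnot = 1.700/10.09 = 0.1685.

0.168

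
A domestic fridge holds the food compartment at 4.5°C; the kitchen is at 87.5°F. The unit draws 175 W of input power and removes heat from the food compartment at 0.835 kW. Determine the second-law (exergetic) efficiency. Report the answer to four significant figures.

Converting, Q̇_C = 0.8350 kW = 835.0 W, so COP_actual = Q̇_C/Ẇ = 835.0/175.0 = 4.771.
In absolute terms T_C = 277.65 K and T_H = 303.98 K, so ΔT = 26.33 K.
COP_Carnot = T_C/ΔT = 277.65/26.33 = 10.54.
η_II = COP_actual/COP_Carnot = 4.771/10.54 = 0.4525.

0.4525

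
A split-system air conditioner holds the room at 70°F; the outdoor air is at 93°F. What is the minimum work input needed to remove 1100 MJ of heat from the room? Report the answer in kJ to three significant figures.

47800 kJ

In absolute terms T_C = 294.26 K and T_H = 307.04 K, so ΔT = 12.78 K.
The reversible limit is COP_R = T_C/ΔT = 23.03, so W_min = Q_C/COP = Q_C·ΔT/T_C.
W_min = 1100 × 12.78/294.26 = 47.77 MJ = 47770 kJ.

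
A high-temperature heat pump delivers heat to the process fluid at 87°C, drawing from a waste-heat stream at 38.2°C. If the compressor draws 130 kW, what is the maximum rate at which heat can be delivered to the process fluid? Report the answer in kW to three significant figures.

In absolute terms T_C = 311.35 K and T_H = 360.15 K, so ΔT = 48.80 K.
COP_Carnot = T_H/ΔT = 360.15/48.80 = 7.380.
Q̇_max = COP_Carnot × Ẇ = 7.380 × 130.0 kW = 959.4 kW.

959 kW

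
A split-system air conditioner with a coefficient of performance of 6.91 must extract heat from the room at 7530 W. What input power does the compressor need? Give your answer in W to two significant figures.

Ẇ = Q̇_C/COP = 7530/6.91 = 1090 W.

1100 W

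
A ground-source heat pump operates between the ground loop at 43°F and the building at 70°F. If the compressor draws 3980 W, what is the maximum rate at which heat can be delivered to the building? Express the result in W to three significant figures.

In absolute terms T_C = 279.26 K and T_H = 294.26 K, so ΔT = 15.00 K.
COP_Carnot = T_H/ΔT = 294.26/15.00 = 19.62.
Q̇_max = COP_Carnot × Ẇ = 19.62 × 3980 W = 78080 W.

78100 W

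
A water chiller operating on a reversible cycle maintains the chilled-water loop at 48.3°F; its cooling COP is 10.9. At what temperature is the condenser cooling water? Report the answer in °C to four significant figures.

COP_R = T_C/(T_H − T_C) gives T_H − T_C = T_C/COP.
With T_C = 282.21 K, T_H = 282.21 × (1 + 1/10.9) = 308.10 K.
Converting, 308.10 K = 34.95°C.

34.95 °C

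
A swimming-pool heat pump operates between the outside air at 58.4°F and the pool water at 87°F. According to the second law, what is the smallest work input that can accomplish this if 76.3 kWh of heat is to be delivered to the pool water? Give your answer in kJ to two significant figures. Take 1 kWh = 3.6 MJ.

14000 kJ

In absolute terms T_C = 287.82 K and T_H = 303.71 K, so ΔT = 15.89 K.
The reversible limit is COP_HP = T_H/ΔT = 19.11, so W_min = Q_H/COP = Q_H·ΔT/T_H.
W_min = 76.30 × 15.89/303.71 = 3.992 kWh = 14370 kJ.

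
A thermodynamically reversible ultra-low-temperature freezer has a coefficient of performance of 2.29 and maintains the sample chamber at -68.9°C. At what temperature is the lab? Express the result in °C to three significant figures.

COP_R = T_C/(T_H − T_C) gives T_H − T_C = T_C/COP.
With T_C = 204.25 K, T_H = 204.25 × (1 + 1/2.29) = 293.44 K.
Converting, 293.44 K = 20.29°C.

20.3 °C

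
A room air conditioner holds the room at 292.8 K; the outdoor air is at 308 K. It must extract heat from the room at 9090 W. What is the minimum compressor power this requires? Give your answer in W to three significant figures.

472 W

The reservoir spacing is ΔT = 308 − 292.8 = 15.20 K.
COP_Carnot = T_C/ΔT = 292.80/15.20 = 19.26.
Ẇ_min = Q̇/COP_Carnot = 9090/19.26 = 471.9 W.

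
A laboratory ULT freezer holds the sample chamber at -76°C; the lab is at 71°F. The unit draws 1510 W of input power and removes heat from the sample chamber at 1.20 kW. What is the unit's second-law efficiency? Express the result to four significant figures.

0.3937

Converting, Q̇_C = 1.200 kW = 1200 W, so COP_actual = Q̇_C/Ẇ = 1200/1510 = 0.7947.
In absolute terms T_C = 197.15 K and T_H = 294.82 K, so ΔT = 97.67 K.
COP_Carnot = T_C/ΔT = 197.15/97.67 = 2.019.
η_II = COP_actual/COP_Carnot = 0.7947/2.019 = 0.3937.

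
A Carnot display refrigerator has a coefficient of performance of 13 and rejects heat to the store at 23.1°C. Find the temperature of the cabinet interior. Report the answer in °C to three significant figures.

1.94 °C

For a Carnot refrigerator COP_R = T_C/(T_H − T_C), so T_C = COP·T_H/(1 + COP).
With T_H = 296.25 K, T_C = 13 × 296.25/14.00 = 275.09 K.
Converting, 275.09 K = 1.94°C.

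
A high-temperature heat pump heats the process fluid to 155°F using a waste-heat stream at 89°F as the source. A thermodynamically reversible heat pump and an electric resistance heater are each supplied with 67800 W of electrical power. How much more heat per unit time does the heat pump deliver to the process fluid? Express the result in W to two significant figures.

560000 W

In absolute terms T_C = 304.82 K and T_H = 341.48 K, so ΔT = 36.67 K.
COP_Carnot = T_H/ΔT = 341.48/36.67 = 9.313.
The heat pump delivers Q̇_H = COP × Ẇ = 631400 W; the resistance heater delivers Ẇ = 67800 W.
Extra = (COP − 1)·Ẇ = 563600 W.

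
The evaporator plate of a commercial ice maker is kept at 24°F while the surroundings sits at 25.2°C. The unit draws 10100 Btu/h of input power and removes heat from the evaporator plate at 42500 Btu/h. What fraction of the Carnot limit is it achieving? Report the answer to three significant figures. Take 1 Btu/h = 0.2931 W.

COP_actual = Q̇_C/Ẇ = 42500/10100 = 4.208.
In absolute terms T_C = 268.71 K and T_H = 298.35 K, so ΔT = 29.64 K.
COP_Carnot = T_C/ΔT = 268.71/29.64 = 9.064.
η_II = COP_actual/COP_Carnot = 4.208/9.064 = 0.4642.

0.464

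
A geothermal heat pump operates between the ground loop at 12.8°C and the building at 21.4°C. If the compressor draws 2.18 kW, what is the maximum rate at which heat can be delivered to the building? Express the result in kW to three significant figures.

In absolute terms T_C = 285.95 K and T_H = 294.55 K, so ΔT = 8.600 K.
COP_Carnot = T_H/ΔT = 294.55/8.600 = 34.25.
Q̇_max = COP_Carnot × Ẇ = 34.25 × 2.180 kW = 74.67 kW.

74.7 kW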